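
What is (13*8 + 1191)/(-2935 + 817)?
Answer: -1295/2118 ≈ -0.61143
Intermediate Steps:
(13*8 + 1191)/(-2935 + 817) = (104 + 1191)/(-2118) = 1295*(-1/2118) = -1295/2118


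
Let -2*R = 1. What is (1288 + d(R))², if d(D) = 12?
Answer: 1690000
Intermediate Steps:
R = -½ (R = -½*1 = -½ ≈ -0.50000)
(1288 + d(R))² = (1288 + 12)² = 1300² = 1690000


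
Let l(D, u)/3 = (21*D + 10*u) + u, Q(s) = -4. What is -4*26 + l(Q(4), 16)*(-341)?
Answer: -94220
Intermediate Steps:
l(D, u) = 33*u + 63*D (l(D, u) = 3*((21*D + 10*u) + u) = 3*((10*u + 21*D) + u) = 3*(11*u + 21*D) = 33*u + 63*D)
-4*26 + l(Q(4), 16)*(-341) = -4*26 + (33*16 + 63*(-4))*(-341) = -104 + (528 - 252)*(-341) = -104 + 276*(-341) = -104 - 94116 = -94220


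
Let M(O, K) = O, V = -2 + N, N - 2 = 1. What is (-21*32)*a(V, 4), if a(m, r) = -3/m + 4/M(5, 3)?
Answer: 7392/5 ≈ 1478.4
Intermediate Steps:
N = 3 (N = 2 + 1 = 3)
V = 1 (V = -2 + 3 = 1)
a(m, r) = 4/5 - 3/m (a(m, r) = -3/m + 4/5 = 4/5 - 3/m)
(-21*32)*a(V, 4) = (-21*32)*(4/5 - 3/1) = -672*(4/5 - 3*1) = -672*(4/5 - 3) = -672*(-11/5) = 7392/5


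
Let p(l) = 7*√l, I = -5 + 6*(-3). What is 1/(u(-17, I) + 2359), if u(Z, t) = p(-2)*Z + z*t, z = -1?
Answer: 1191/2851123 + 119*I*√2/5702246 ≈ 0.00041773 + 2.9513e-5*I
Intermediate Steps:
I = -23 (I = -5 - 18 = -23)
u(Z, t) = -t + 7*I*Z*√2 (u(Z, t) = (7*√(-2))*Z - t = (7*(I*√2))*Z - t = (7*I*√2)*Z - t = 7*I*Z*√2 - t = -t + 7*I*Z*√2)
1/(u(-17, I) + 2359) = 1/((-1*(-23) + 7*I*(-17)*√2) + 2359) = 1/((23 - 119*I*√2) + 2359) = 1/(2382 - 119*I*√2)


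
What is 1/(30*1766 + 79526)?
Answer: 1/132506 ≈ 7.5468e-6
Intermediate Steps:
1/(30*1766 + 79526) = 1/(52980 + 79526) = 1/132506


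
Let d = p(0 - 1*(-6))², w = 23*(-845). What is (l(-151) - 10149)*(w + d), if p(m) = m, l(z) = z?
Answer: 199809700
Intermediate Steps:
w = -19435
d = 36 (d = (0 - 1*(-6))² = (0 + 6)² = 6² = 36)
(l(-151) - 10149)*(w + d) = (-151 - 10149)*(-19435 + 36) = -10300*(-19399) = 199809700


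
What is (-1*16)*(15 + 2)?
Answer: -272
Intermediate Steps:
(-1*16)*(15 + 2) = -16*17 = -272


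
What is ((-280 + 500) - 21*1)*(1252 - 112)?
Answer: 226860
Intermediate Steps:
((-280 + 500) - 21*1)*(1252 - 112) = (220 - 21)*1140 = 199*1140 = 226860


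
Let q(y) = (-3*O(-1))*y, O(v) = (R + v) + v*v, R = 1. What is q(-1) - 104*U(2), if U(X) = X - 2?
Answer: 3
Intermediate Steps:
O(v) = 1 + v + v**2 (O(v) = (1 + v) + v*v = (1 + v) + v**2 = 1 + v + v**2)
q(y) = -3*y (q(y) = (-3*(1 - 1 + (-1)**2))*y = (-3*(1 - 1 + 1))*y = (-3*1)*y = -3*y)
U(X) = -2 + X
q(-1) - 104*U(2) = -3*(-1) - 104*(-2 + 2) = 3 - 104*0 = 3 + 0 = 3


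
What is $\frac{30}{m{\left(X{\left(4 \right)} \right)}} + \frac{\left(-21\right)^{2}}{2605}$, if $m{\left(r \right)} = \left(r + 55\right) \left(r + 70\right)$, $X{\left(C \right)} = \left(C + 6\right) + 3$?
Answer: $\frac{1283577}{7351310} \approx 0.17461$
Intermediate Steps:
$X{\left(C \right)} = 9 + C$ ($X{\left(C \right)} = \left(6 + C\right) + 3 = 9 + C$)
$m{\left(r \right)} = \left(55 + r\right) \left(70 + r\right)$
$\frac{30}{m{\left(X{\left(4 \right)} \right)}} + \frac{\left(-21\right)^{2}}{2605} = \frac{30}{3850 + \left(9 + 4\right)^{2} + 125 \left(9 + 4\right)} + \frac{\left(-21\right)^{2}}{2605} = \frac{30}{3850 + 13^{2} + 125 \cdot 13} + 441 \cdot \frac{1}{2605} = \frac{30}{3850 + 169 + 1625} + \frac{441}{2605} = \frac{30}{5644} + \frac{441}{2605} = 30 \cdot \frac{1}{5644} + \frac{441}{2605} = \frac{15}{2822} + \frac{441}{2605} = \frac{1283577}{7351310}$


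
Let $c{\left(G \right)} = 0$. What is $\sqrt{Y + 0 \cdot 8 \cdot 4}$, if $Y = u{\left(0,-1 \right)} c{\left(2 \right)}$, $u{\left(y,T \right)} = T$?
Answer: $0$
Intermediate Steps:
$Y = 0$ ($Y = \left(-1\right) 0 = 0$)
$\sqrt{Y + 0 \cdot 8 \cdot 4} = \sqrt{0 + 0 \cdot 8 \cdot 4} = \sqrt{0 + 0 \cdot 4} = \sqrt{0 + 0} = \sqrt{0} = 0$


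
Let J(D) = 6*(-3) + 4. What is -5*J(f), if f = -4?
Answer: 70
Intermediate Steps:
J(D) = -14 (J(D) = -18 + 4 = -14)
-5*J(f) = -5*(-14) = 70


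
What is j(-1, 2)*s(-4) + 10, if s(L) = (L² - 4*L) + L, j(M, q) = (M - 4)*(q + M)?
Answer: -130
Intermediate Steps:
j(M, q) = (-4 + M)*(M + q)
s(L) = L² - 3*L
j(-1, 2)*s(-4) + 10 = ((-1)² - 4*(-1) - 4*2 - 1*2)*(-4*(-3 - 4)) + 10 = (1 + 4 - 8 - 2)*(-4*(-7)) + 10 = -5*28 + 10 = -140 + 10 = -130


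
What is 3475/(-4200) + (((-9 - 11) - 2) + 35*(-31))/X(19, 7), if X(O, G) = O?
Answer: -188617/3192 ≈ -59.091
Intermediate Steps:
3475/(-4200) + (((-9 - 11) - 2) + 35*(-31))/X(19, 7) = 3475/(-4200) + (((-9 - 11) - 2) + 35*(-31))/19 = 3475*(-1/4200) + ((-20 - 2) - 1085)*(1/19) = -139/168 + (-22 - 1085)*(1/19) = -139/168 - 1107*1/19 = -139/168 - 1107/19 = -188617/3192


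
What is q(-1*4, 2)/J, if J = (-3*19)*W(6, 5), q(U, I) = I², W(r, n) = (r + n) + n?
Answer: -1/228 ≈ -0.0043860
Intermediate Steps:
W(r, n) = r + 2*n (W(r, n) = (n + r) + n = r + 2*n)
J = -912 (J = (-3*19)*(6 + 2*5) = -57*(6 + 10) = -57*16 = -912)
q(-1*4, 2)/J = 2²/(-912) = 4*(-1/912) = -1/228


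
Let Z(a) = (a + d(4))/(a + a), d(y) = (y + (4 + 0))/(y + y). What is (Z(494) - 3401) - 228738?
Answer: -229352837/988 ≈ -2.3214e+5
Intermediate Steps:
d(y) = (4 + y)/(2*y) (d(y) = (y + 4)/((2*y)) = (4 + y)*(1/(2*y)) = (4 + y)/(2*y))
Z(a) = (1 + a)/(2*a) (Z(a) = (a + (½)*(4 + 4)/4)/(a + a) = (a + (½)*(¼)*8)/((2*a)) = (a + 1)*(1/(2*a)) = (1 + a)*(1/(2*a)) = (1 + a)/(2*a))
(Z(494) - 3401) - 228738 = ((½)*(1 + 494)/494 - 3401) - 228738 = ((½)*(1/494)*495 - 3401) - 228738 = (495/988 - 3401) - 228738 = -3359693/988 - 228738 = -229352837/988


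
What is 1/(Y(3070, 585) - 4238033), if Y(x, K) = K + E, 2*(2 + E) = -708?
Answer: -1/4237804 ≈ -2.3597e-7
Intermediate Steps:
E = -356 (E = -2 + (1/2)*(-708) = -2 - 354 = -356)
Y(x, K) = -356 + K (Y(x, K) = K - 356 = -356 + K)
1/(Y(3070, 585) - 4238033) = 1/((-356 + 585) - 4238033) = 1/(229 - 4238033) = 1/(-4237804) = -1/4237804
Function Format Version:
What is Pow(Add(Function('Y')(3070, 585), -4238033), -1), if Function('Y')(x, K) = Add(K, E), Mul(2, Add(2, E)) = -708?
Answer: Rational(-1, 4237804) ≈ -2.3597e-7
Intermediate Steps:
E = -356 (E = Add(-2, Mul(Rational(1, 2), -708)) = Add(-2, -354) = -356)
Function('Y')(x, K) = Add(-356, K) (Function('Y')(x, K) = Add(K, -356) = Add(-356, K))
Pow(Add(Function('Y')(3070, 585), -4238033), -1) = Pow(Add(Add(-356, 585), -4238033), -1) = Pow(Add(229, -4238033), -1) = Pow(-4237804, -1) = Rational(-1, 4237804)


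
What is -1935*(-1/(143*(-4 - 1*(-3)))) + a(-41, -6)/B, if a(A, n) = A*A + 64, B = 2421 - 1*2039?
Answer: -489635/54626 ≈ -8.9634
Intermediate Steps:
B = 382 (B = 2421 - 2039 = 382)
a(A, n) = 64 + A**2 (a(A, n) = A**2 + 64 = 64 + A**2)
-1935*(-1/(143*(-4 - 1*(-3)))) + a(-41, -6)/B = -1935*(-1/(143*(-4 - 1*(-3)))) + (64 + (-41)**2)/382 = -1935*(-1/(143*(-4 + 3))) + (64 + 1681)*(1/382) = -1935/(-1*(-13)*11) + 1745*(1/382) = -1935/(13*11) + 1745/382 = -1935/143 + 1745/382 = -489635/54626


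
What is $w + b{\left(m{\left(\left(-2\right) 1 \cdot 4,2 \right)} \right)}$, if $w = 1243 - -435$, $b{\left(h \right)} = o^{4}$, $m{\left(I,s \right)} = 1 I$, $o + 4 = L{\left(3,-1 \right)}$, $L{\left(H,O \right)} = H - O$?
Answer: $1678$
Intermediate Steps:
$o = 0$ ($o = -4 + \left(3 - -1\right) = -4 + \left(3 + 1\right) = -4 + 4 = 0$)
$m{\left(I,s \right)} = I$
$b{\left(h \right)} = 0$ ($b{\left(h \right)} = 0^{4} = 0$)
$w = 1678$ ($w = 1243 + 435 = 1678$)
$w + b{\left(m{\left(\left(-2\right) 1 \cdot 4,2 \right)} \right)} = 1678 + 0 = 1678$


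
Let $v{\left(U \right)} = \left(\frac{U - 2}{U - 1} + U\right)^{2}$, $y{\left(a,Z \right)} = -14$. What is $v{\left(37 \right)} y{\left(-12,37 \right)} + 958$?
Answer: $- \frac{12460039}{648} \approx -19228.0$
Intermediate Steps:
$v{\left(U \right)} = \left(U + \frac{-2 + U}{-1 + U}\right)^{2}$ ($v{\left(U \right)} = \left(\frac{-2 + U}{-1 + U} + U\right)^{2} = \left(U + \frac{-2 + U}{-1 + U}\right)^{2}$)
$v{\left(37 \right)} y{\left(-12,37 \right)} + 958 = \frac{\left(-2 + 37^{2}\right)^{2}}{\left(-1 + 37\right)^{2}} \left(-14\right) + 958 = \frac{\left(-2 + 1369\right)^{2}}{1296} \left(-14\right) + 958 = \frac{1367^{2}}{1296} \left(-14\right) + 958 = \frac{1}{1296} \cdot 1868689 \left(-14\right) + 958 = \frac{1868689}{1296} \left(-14\right) + 958 = - \frac{13080823}{648} + 958 = - \frac{12460039}{648}$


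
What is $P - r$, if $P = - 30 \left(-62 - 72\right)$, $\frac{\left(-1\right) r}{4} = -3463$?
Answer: $-9832$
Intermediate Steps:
$r = 13852$ ($r = \left(-4\right) \left(-3463\right) = 13852$)
$P = 4020$ ($P = \left(-30\right) \left(-134\right) = 4020$)
$P - r = 4020 - 13852 = -9832$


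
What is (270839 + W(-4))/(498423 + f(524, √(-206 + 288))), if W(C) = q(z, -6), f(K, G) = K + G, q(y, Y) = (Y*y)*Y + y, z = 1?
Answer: 45050922524/82982702909 - 90292*√82/82982702909 ≈ 0.54289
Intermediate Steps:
q(y, Y) = y + y*Y² (q(y, Y) = y*Y² + y = y + y*Y²)
f(K, G) = G + K
W(C) = 37 (W(C) = 1*(1 + (-6)²) = 1*(1 + 36) = 1*37 = 37)
(270839 + W(-4))/(498423 + f(524, √(-206 + 288))) = (270839 + 37)/(498423 + (√(-206 + 288) + 524)) = 270876/(498423 + (√82 + 524)) = 270876/(498423 + (524 + √82)) = 270876/(498947 + √82)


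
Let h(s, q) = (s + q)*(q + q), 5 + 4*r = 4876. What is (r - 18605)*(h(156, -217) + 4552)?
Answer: -1078913637/2 ≈ -5.3946e+8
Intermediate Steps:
r = 4871/4 (r = -5/4 + (¼)*4876 = -5/4 + 1219 = 4871/4 ≈ 1217.8)
h(s, q) = 2*q*(q + s) (h(s, q) = (q + s)*(2*q) = 2*q*(q + s))
(r - 18605)*(h(156, -217) + 4552) = (4871/4 - 18605)*(2*(-217)*(-217 + 156) + 4552) = -69549*(2*(-217)*(-61) + 4552)/4 = -69549*(26474 + 4552)/4 = -69549/4*31026 = -1078913637/2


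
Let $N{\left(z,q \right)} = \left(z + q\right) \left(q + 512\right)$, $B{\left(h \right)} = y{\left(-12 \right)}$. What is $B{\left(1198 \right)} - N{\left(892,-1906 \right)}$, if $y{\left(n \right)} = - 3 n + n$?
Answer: $-1413492$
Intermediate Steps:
$y{\left(n \right)} = - 2 n$
$B{\left(h \right)} = 24$ ($B{\left(h \right)} = \left(-2\right) \left(-12\right) = 24$)
$N{\left(z,q \right)} = \left(512 + q\right) \left(q + z\right)$ ($N{\left(z,q \right)} = \left(q + z\right) \left(512 + q\right) = \left(512 + q\right) \left(q + z\right)$)
$B{\left(1198 \right)} - N{\left(892,-1906 \right)} = 24 - \left(\left(-1906\right)^{2} + 512 \left(-1906\right) + 512 \cdot 892 - 1700152\right) = 24 - \left(3632836 - 975872 + 456704 - 1700152\right) = 24 - 1413516 = -1413492$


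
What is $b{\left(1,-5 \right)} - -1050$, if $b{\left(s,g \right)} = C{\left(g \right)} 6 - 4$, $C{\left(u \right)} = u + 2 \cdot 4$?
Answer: $1064$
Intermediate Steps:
$C{\left(u \right)} = 8 + u$ ($C{\left(u \right)} = u + 8 = 8 + u$)
$b{\left(s,g \right)} = 44 + 6 g$ ($b{\left(s,g \right)} = \left(8 + g\right) 6 - 4 = \left(48 + 6 g\right) - 4 = 44 + 6 g$)
$b{\left(1,-5 \right)} - -1050 = \left(44 + 6 \left(-5\right)\right) - -1050 = \left(44 - 30\right) + 1050 = 14 + 1050 = 1064$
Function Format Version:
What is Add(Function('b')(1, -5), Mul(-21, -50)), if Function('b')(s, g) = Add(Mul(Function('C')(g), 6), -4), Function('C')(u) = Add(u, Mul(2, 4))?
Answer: 1064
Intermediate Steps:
Function('C')(u) = Add(8, u) (Function('C')(u) = Add(u, 8) = Add(8, u))
Function('b')(s, g) = Add(44, Mul(6, g)) (Function('b')(s, g) = Add(Mul(Add(8, g), 6), -4) = Add(Add(48, Mul(6, g)), -4) = Add(44, Mul(6, g)))
Add(Function('b')(1, -5), Mul(-21, -50)) = Add(Add(44, Mul(6, -5)), Mul(-21, -50)) = Add(Add(44, -30), 1050) = Add(14, 1050) = 1064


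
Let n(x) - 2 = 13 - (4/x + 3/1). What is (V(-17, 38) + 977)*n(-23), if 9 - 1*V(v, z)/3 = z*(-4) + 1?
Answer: 407960/23 ≈ 17737.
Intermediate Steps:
V(v, z) = 24 + 12*z (V(v, z) = 27 - 3*(z*(-4) + 1) = 27 - 3*(-4*z + 1) = 27 - 3*(1 - 4*z) = 27 + (-3 + 12*z) = 24 + 12*z)
n(x) = 12 - 4/x (n(x) = 2 + (13 - (4/x + 3/1)) = 2 + (13 - (4/x + 3*1)) = 2 + (13 - (4/x + 3)) = 2 + (13 - (3 + 4/x)) = 2 + (13 + (-3 - 4/x)) = 2 + (10 - 4/x) = 12 - 4/x)
(V(-17, 38) + 977)*n(-23) = ((24 + 12*38) + 977)*(12 - 4/(-23)) = ((24 + 456) + 977)*(12 - 4*(-1/23)) = (480 + 977)*(12 + 4/23) = 1457*(280/23) = 407960/23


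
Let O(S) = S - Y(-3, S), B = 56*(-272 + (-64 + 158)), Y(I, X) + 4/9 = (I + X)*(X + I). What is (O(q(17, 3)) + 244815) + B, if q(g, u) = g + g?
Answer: 2105284/9 ≈ 2.3392e+5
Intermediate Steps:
Y(I, X) = -4/9 + (I + X)**2 (Y(I, X) = -4/9 + (I + X)*(X + I) = -4/9 + (I + X)*(I + X) = -4/9 + (I + X)**2)
q(g, u) = 2*g
B = -9968 (B = 56*(-272 + 94) = 56*(-178) = -9968)
O(S) = 4/9 + S - (-3 + S)**2 (O(S) = S - (-4/9 + (-3 + S)**2) = S + (4/9 - (-3 + S)**2) = 4/9 + S - (-3 + S)**2)
(O(q(17, 3)) + 244815) + B = ((-77/9 - (2*17)**2 + 7*(2*17)) + 244815) - 9968 = ((-77/9 - 1*34**2 + 7*34) + 244815) - 9968 = ((-77/9 - 1*1156 + 238) + 244815) - 9968 = ((-77/9 - 1156 + 238) + 244815) - 9968 = (-8339/9 + 244815) - 9968 = 2194996/9 - 9968 = 2105284/9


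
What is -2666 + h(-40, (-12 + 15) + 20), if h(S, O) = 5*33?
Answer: -2501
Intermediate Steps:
h(S, O) = 165
-2666 + h(-40, (-12 + 15) + 20) = -2666 + 165 = -2501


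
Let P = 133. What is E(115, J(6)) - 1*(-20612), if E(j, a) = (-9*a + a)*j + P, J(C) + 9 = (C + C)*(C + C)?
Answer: -103455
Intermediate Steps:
J(C) = -9 + 4*C² (J(C) = -9 + (C + C)*(C + C) = -9 + (2*C)*(2*C) = -9 + 4*C²)
E(j, a) = 133 - 8*a*j (E(j, a) = (-9*a + a)*j + 133 = (-8*a)*j + 133 = -8*a*j + 133 = 133 - 8*a*j)
E(115, J(6)) - 1*(-20612) = (133 - 8*(-9 + 4*6²)*115) - 1*(-20612) = (133 - 8*(-9 + 4*36)*115) + 20612 = (133 - 8*(-9 + 144)*115) + 20612 = (133 - 8*135*115) + 20612 = (133 - 124200) + 20612 = -124067 + 20612 = -103455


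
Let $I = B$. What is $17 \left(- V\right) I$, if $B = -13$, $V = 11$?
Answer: $2431$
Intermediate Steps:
$I = -13$
$17 \left(- V\right) I = 17 \left(\left(-1\right) 11\right) \left(-13\right) = 17 \left(-11\right) \left(-13\right) = \left(-187\right) \left(-13\right) = 2431$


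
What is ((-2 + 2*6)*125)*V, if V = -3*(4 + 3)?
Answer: -26250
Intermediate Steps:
V = -21 (V = -3*7 = -21)
((-2 + 2*6)*125)*V = ((-2 + 2*6)*125)*(-21) = ((-2 + 12)*125)*(-21) = (10*125)*(-21) = 1250*(-21) = -26250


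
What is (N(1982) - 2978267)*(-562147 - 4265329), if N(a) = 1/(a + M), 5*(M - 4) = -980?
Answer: 12867873652948602/895 ≈ 1.4378e+13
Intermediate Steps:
M = -192 (M = 4 + (1/5)*(-980) = 4 - 196 = -192)
N(a) = 1/(-192 + a) (N(a) = 1/(a - 192) = 1/(-192 + a))
(N(1982) - 2978267)*(-562147 - 4265329) = (1/(-192 + 1982) - 2978267)*(-562147 - 4265329) = (1/1790 - 2978267)*(-4827476) = -5331097929/1790*(-4827476) = 12867873652948602/895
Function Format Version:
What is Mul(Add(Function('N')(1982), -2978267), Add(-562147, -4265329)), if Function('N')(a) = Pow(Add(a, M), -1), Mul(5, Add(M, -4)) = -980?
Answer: Rational(12867873652948602, 895) ≈ 1.4378e+13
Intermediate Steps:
M = -192 (M = Add(4, Mul(Rational(1, 5), -980)) = Add(4, -196) = -192)
Function('N')(a) = Pow(Add(-192, a), -1) (Function('N')(a) = Pow(Add(a, -192), -1) = Pow(Add(-192, a), -1))
Mul(Add(Function('N')(1982), -2978267), Add(-562147, -4265329)) = Mul(Add(Pow(Add(-192, 1982), -1), -2978267), Add(-562147, -4265329)) = Mul(Add(Pow(1790, -1), -2978267), -4827476) = Mul(Add(Rational(1, 1790), -2978267), -4827476) = Mul(Rational(-5331097929, 1790), -4827476) = Rational(12867873652948602, 895)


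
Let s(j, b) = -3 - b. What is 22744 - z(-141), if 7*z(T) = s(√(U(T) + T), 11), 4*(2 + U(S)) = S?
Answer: 22746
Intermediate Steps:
U(S) = -2 + S/4
z(T) = -2 (z(T) = (-3 - 1*11)/7 = (-3 - 11)/7 = (⅐)*(-14) = -2)
22744 - z(-141) = 22744 - 1*(-2) = 22744 + 2 = 22746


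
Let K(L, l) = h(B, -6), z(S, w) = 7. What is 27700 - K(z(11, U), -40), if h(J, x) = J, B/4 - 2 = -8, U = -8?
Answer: 27724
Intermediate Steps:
B = -24 (B = 8 + 4*(-8) = 8 - 32 = -24)
K(L, l) = -24
27700 - K(z(11, U), -40) = 27700 - 1*(-24) = 27700 + 24 = 27724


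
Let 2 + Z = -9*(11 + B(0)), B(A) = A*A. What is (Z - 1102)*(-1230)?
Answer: 1479690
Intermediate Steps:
B(A) = A²
Z = -101 (Z = -2 - 9*(11 + 0²) = -2 - 9*(11 + 0) = -2 - 9*11 = -2 - 99 = -101)
(Z - 1102)*(-1230) = (-101 - 1102)*(-1230) = -1203*(-1230) = 1479690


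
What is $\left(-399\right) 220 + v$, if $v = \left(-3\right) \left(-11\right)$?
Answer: $-87747$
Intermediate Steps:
$v = 33$
$\left(-399\right) 220 + v = \left(-399\right) 220 + 33 = -87780 + 33 = -87747$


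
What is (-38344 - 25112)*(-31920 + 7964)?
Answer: 1520151936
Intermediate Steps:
(-38344 - 25112)*(-31920 + 7964) = -63456*(-23956) = 1520151936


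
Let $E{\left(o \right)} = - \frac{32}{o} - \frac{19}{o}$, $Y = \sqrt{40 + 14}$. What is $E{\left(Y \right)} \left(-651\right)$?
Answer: $\frac{3689 \sqrt{6}}{2} \approx 4518.1$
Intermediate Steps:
$Y = 3 \sqrt{6}$ ($Y = \sqrt{54} = 3 \sqrt{6} \approx 7.3485$)
$E{\left(o \right)} = - \frac{51}{o}$
$E{\left(Y \right)} \left(-651\right) = - \frac{51}{3 \sqrt{6}} \left(-651\right) = - 51 \frac{\sqrt{6}}{18} \left(-651\right) = - \frac{17 \sqrt{6}}{6} \left(-651\right) = \frac{3689 \sqrt{6}}{2}$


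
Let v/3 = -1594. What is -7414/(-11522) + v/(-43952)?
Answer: 95239583/126603736 ≈ 0.75226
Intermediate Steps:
v = -4782 (v = 3*(-1594) = -4782)
-7414/(-11522) + v/(-43952) = -7414/(-11522) - 4782/(-43952) = -7414*(-1/11522) - 4782*(-1/43952) = 3707/5761 + 2391/21976 = 95239583/126603736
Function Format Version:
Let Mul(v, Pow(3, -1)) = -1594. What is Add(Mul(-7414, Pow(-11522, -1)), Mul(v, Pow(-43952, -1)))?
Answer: Rational(95239583, 126603736) ≈ 0.75226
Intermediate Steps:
v = -4782 (v = Mul(3, -1594) = -4782)
Add(Mul(-7414, Pow(-11522, -1)), Mul(v, Pow(-43952, -1))) = Add(Mul(-7414, Pow(-11522, -1)), Mul(-4782, Pow(-43952, -1))) = Add(Mul(-7414, Rational(-1, 11522)), Mul(-4782, Rational(-1, 43952))) = Add(Rational(3707, 5761), Rational(2391, 21976)) = Rational(95239583, 126603736)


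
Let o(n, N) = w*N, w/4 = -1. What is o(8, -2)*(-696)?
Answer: -5568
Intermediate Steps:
w = -4 (w = 4*(-1) = -4)
o(n, N) = -4*N
o(8, -2)*(-696) = -4*(-2)*(-696) = 8*(-696) = -5568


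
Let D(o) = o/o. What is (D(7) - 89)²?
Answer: 7744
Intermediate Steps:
D(o) = 1
(D(7) - 89)² = (1 - 89)² = (-88)² = 7744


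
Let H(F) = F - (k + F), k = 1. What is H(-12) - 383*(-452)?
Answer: 173115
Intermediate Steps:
H(F) = -1 (H(F) = F - (1 + F) = F + (-1 - F) = -1)
H(-12) - 383*(-452) = -1 - 383*(-452) = -1 + 173116 = 173115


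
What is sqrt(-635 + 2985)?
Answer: 5*sqrt(94) ≈ 48.477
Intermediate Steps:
sqrt(-635 + 2985) = sqrt(2350) = 5*sqrt(94)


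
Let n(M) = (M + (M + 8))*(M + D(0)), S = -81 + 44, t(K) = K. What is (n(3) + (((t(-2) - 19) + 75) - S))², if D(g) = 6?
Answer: 47089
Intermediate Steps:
S = -37
n(M) = (6 + M)*(8 + 2*M) (n(M) = (M + (M + 8))*(M + 6) = (M + (8 + M))*(6 + M) = (8 + 2*M)*(6 + M) = (6 + M)*(8 + 2*M))
(n(3) + (((t(-2) - 19) + 75) - S))² = ((48 + 2*3² + 20*3) + (((-2 - 19) + 75) - 1*(-37)))² = ((48 + 2*9 + 60) + ((-21 + 75) + 37))² = ((48 + 18 + 60) + (54 + 37))² = (126 + 91)² = 217² = 47089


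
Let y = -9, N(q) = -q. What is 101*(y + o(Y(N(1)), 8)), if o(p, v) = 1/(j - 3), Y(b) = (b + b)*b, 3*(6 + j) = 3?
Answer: -7373/8 ≈ -921.63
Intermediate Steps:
j = -5 (j = -6 + (1/3)*3 = -6 + 1 = -5)
Y(b) = 2*b**2 (Y(b) = (2*b)*b = 2*b**2)
o(p, v) = -1/8 (o(p, v) = 1/(-5 - 3) = 1/(-8) = -1/8)
101*(y + o(Y(N(1)), 8)) = 101*(-9 - 1/8) = 101*(-73/8) = -7373/8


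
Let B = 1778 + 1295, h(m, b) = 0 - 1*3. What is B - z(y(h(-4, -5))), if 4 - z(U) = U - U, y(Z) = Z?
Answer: 3069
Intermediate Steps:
h(m, b) = -3 (h(m, b) = 0 - 3 = -3)
z(U) = 4 (z(U) = 4 - (U - U) = 4 - 1*0 = 4 + 0 = 4)
B = 3073
B - z(y(h(-4, -5))) = 3073 - 1*4 = 3073 - 4 = 3069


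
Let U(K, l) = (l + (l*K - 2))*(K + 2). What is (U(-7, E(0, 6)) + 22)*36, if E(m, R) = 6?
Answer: 7632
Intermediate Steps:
U(K, l) = (2 + K)*(-2 + l + K*l) (U(K, l) = (l + (K*l - 2))*(2 + K) = (l + (-2 + K*l))*(2 + K) = (-2 + l + K*l)*(2 + K) = (2 + K)*(-2 + l + K*l))
(U(-7, E(0, 6)) + 22)*36 = ((-4 - 2*(-7) + 2*6 + 6*(-7)² + 3*(-7)*6) + 22)*36 = ((-4 + 14 + 12 + 6*49 - 126) + 22)*36 = ((-4 + 14 + 12 + 294 - 126) + 22)*36 = (190 + 22)*36 = 212*36 = 7632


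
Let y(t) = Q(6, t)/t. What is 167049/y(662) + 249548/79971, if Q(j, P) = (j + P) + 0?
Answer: 4421937365681/26710314 ≈ 1.6555e+5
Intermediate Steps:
Q(j, P) = P + j (Q(j, P) = (P + j) + 0 = P + j)
y(t) = (6 + t)/t (y(t) = (t + 6)/t = (6 + t)/t)
167049/y(662) + 249548/79971 = 167049/(((6 + 662)/662)) + 249548/79971 = 167049/(((1/662)*668)) + 249548*(1/79971) = 167049/(334/331) + 249548/79971 = 167049*(331/334) + 249548/79971 = 55293219/334 + 249548/79971 = 4421937365681/26710314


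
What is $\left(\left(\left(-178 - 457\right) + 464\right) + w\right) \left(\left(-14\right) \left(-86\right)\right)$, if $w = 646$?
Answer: $571900$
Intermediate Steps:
$\left(\left(\left(-178 - 457\right) + 464\right) + w\right) \left(\left(-14\right) \left(-86\right)\right) = \left(\left(\left(-178 - 457\right) + 464\right) + 646\right) \left(\left(-14\right) \left(-86\right)\right) = \left(\left(-635 + 464\right) + 646\right) 1204 = \left(-171 + 646\right) 1204 = 475 \cdot 1204 = 571900$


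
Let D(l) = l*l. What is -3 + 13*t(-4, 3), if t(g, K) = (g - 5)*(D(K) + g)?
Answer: -588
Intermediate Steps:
D(l) = l²
t(g, K) = (-5 + g)*(g + K²) (t(g, K) = (g - 5)*(K² + g) = (-5 + g)*(g + K²))
-3 + 13*t(-4, 3) = -3 + 13*((-4)² - 5*(-4) - 5*3² - 4*3²) = -3 + 13*(16 + 20 - 5*9 - 4*9) = -3 + 13*(16 + 20 - 45 - 36) = -3 + 13*(-45) = -3 - 585 = -588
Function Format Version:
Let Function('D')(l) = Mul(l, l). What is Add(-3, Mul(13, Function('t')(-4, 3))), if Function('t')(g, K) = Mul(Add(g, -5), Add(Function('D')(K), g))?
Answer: -588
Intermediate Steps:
Function('D')(l) = Pow(l, 2)
Function('t')(g, K) = Mul(Add(-5, g), Add(g, Pow(K, 2))) (Function('t')(g, K) = Mul(Add(g, -5), Add(Pow(K, 2), g)) = Mul(Add(-5, g), Add(g, Pow(K, 2))))
Add(-3, Mul(13, Function('t')(-4, 3))) = Add(-3, Mul(13, Add(Pow(-4, 2), Mul(-5, -4), Mul(-5, Pow(3, 2)), Mul(-4, Pow(3, 2))))) = Add(-3, Mul(13, Add(16, 20, Mul(-5, 9), Mul(-4, 9)))) = Add(-3, Mul(13, Add(16, 20, -45, -36))) = Add(-3, Mul(13, -45)) = Add(-3, -585) = -588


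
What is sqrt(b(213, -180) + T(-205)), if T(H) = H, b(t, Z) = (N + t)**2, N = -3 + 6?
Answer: sqrt(46451) ≈ 215.52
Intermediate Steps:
N = 3
b(t, Z) = (3 + t)**2
sqrt(b(213, -180) + T(-205)) = sqrt((3 + 213)**2 - 205) = sqrt(216**2 - 205) = sqrt(46656 - 205) = sqrt(46451)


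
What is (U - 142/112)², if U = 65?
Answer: 12737761/3136 ≈ 4061.8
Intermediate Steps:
(U - 142/112)² = (65 - 142/112)² = (65 - 142*1/112)² = (65 - 71/56)² = (3569/56)² = 12737761/3136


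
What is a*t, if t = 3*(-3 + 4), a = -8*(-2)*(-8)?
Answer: -384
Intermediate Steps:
a = -128 (a = 16*(-8) = -128)
t = 3 (t = 3*1 = 3)
a*t = -128*3 = -384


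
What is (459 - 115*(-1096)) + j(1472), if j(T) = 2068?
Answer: 128567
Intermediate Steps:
(459 - 115*(-1096)) + j(1472) = (459 - 115*(-1096)) + 2068 = (459 + 126040) + 2068 = 126499 + 2068 = 128567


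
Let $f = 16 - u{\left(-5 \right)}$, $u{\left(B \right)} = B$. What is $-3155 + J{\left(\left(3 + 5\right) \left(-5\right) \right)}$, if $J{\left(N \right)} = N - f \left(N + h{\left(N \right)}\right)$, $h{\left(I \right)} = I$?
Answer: $-1515$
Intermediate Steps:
$f = 21$ ($f = 16 - -5 = 16 + 5 = 21$)
$J{\left(N \right)} = - 41 N$ ($J{\left(N \right)} = N - 21 \left(N + N\right) = N - 21 \cdot 2 N = N - 42 N = - 41 N$)
$-3155 + J{\left(\left(3 + 5\right) \left(-5\right) \right)} = -3155 - 41 \left(3 + 5\right) \left(-5\right) = -3155 - 41 \cdot 8 \left(-5\right) = -3155 - -1640 = -3155 + 1640 = -1515$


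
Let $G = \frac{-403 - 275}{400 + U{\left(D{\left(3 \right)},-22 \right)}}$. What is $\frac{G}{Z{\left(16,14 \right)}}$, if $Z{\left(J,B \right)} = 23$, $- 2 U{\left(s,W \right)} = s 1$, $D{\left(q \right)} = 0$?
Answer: $- \frac{339}{4600} \approx -0.073696$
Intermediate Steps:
$U{\left(s,W \right)} = - \frac{s}{2}$ ($U{\left(s,W \right)} = - \frac{s 1}{2} = - \frac{s}{2}$)
$G = - \frac{339}{200}$ ($G = \frac{-403 - 275}{400 - 0} = - \frac{678}{400 + 0} = - \frac{678}{400} = \left(-678\right) \frac{1}{400} = - \frac{339}{200} \approx -1.695$)
$\frac{G}{Z{\left(16,14 \right)}} = - \frac{339}{200 \cdot 23} = \left(- \frac{339}{200}\right) \frac{1}{23} = - \frac{339}{4600}$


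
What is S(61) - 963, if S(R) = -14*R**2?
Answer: -53057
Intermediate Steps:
S(61) - 963 = -14*61**2 - 963 = -14*3721 - 963 = -52094 - 963 = -53057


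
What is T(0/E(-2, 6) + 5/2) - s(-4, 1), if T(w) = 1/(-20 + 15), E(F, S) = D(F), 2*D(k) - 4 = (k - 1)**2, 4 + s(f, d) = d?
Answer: 14/5 ≈ 2.8000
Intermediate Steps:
s(f, d) = -4 + d
D(k) = 2 + (-1 + k)**2/2 (D(k) = 2 + (k - 1)**2/2 = 2 + (-1 + k)**2/2)
E(F, S) = 2 + (-1 + F)**2/2
T(w) = -1/5 (T(w) = 1/(-5) = -1/5)
T(0/E(-2, 6) + 5/2) - s(-4, 1) = -1/5 - (-4 + 1) = -1/5 - 1*(-3) = -1/5 + 3 = 14/5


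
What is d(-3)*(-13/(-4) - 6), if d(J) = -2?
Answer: 11/2 ≈ 5.5000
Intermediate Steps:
d(-3)*(-13/(-4) - 6) = -2*(-13/(-4) - 6) = -2*(-13*(-¼) - 6) = -2*(13/4 - 6) = -2*(-11/4) = 11/2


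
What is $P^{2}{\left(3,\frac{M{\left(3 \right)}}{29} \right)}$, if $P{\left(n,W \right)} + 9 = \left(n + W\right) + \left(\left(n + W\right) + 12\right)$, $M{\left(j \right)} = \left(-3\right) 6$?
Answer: $\frac{50625}{841} \approx 60.196$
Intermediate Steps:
$M{\left(j \right)} = -18$
$P{\left(n,W \right)} = 3 + 2 W + 2 n$ ($P{\left(n,W \right)} = -9 + \left(\left(n + W\right) + \left(\left(n + W\right) + 12\right)\right) = -9 + \left(\left(W + n\right) + \left(\left(W + n\right) + 12\right)\right) = -9 + \left(\left(W + n\right) + \left(12 + W + n\right)\right) = -9 + \left(12 + 2 W + 2 n\right) = 3 + 2 W + 2 n$)
$P^{2}{\left(3,\frac{M{\left(3 \right)}}{29} \right)} = \left(3 + 2 \left(- \frac{18}{29}\right) + 2 \cdot 3\right)^{2} = \left(3 + 2 \left(\left(-18\right) \frac{1}{29}\right) + 6\right)^{2} = \left(3 + 2 \left(- \frac{18}{29}\right) + 6\right)^{2} = \left(3 - \frac{36}{29} + 6\right)^{2} = \left(\frac{225}{29}\right)^{2} = \frac{50625}{841}$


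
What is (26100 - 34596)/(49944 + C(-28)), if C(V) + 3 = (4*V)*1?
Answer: -8496/49829 ≈ -0.17050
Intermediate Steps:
C(V) = -3 + 4*V (C(V) = -3 + (4*V)*1 = -3 + 4*V)
(26100 - 34596)/(49944 + C(-28)) = (26100 - 34596)/(49944 + (-3 + 4*(-28))) = -8496/(49944 + (-3 - 112)) = -8496/(49944 - 115) = -8496/49829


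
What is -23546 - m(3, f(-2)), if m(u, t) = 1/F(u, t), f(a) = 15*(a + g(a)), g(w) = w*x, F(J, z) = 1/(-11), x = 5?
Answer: -23535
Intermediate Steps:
F(J, z) = -1/11
g(w) = 5*w (g(w) = w*5 = 5*w)
f(a) = 90*a (f(a) = 15*(a + 5*a) = 15*(6*a) = 90*a)
m(u, t) = -11 (m(u, t) = 1/(-1/11) = -11)
-23546 - m(3, f(-2)) = -23546 - 1*(-11) = -23546 + 11 = -23535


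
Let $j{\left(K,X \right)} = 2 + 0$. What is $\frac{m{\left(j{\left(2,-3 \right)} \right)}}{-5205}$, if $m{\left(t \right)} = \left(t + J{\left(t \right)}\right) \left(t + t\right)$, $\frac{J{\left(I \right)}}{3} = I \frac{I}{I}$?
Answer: $- \frac{32}{5205} \approx -0.0061479$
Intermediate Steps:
$j{\left(K,X \right)} = 2$
$J{\left(I \right)} = 3 I$ ($J{\left(I \right)} = 3 I \frac{I}{I} = 3 I 1 = 3 I$)
$m{\left(t \right)} = 8 t^{2}$ ($m{\left(t \right)} = \left(t + 3 t\right) \left(t + t\right) = 4 t 2 t = 8 t^{2}$)
$\frac{m{\left(j{\left(2,-3 \right)} \right)}}{-5205} = \frac{8 \cdot 2^{2}}{-5205} = 8 \cdot 4 \left(- \frac{1}{5205}\right) = 32 \left(- \frac{1}{5205}\right) = - \frac{32}{5205}$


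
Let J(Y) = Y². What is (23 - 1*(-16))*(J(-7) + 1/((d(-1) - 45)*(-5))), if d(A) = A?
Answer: 439569/230 ≈ 1911.2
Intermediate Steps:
(23 - 1*(-16))*(J(-7) + 1/((d(-1) - 45)*(-5))) = (23 - 1*(-16))*((-7)² + 1/(-1 - 45*(-5))) = (23 + 16)*(49 - ⅕/(-46)) = 39*(49 - 1/46*(-⅕)) = 39*(49 + 1/230) = 39*(11271/230) = 439569/230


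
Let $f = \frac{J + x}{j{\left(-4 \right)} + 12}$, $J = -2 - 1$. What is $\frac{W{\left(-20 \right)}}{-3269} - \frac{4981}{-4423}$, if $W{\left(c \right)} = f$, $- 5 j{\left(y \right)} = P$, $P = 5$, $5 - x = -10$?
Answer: $\frac{179058703}{159046657} \approx 1.1258$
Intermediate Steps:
$x = 15$ ($x = 5 - -10 = 5 + 10 = 15$)
$j{\left(y \right)} = -1$ ($j{\left(y \right)} = \left(- \frac{1}{5}\right) 5 = -1$)
$J = -3$ ($J = -2 - 1 = -3$)
$f = \frac{12}{11}$ ($f = \frac{-3 + 15}{-1 + 12} = \frac{12}{11} \approx 1.0909$)
$W{\left(c \right)} = \frac{12}{11}$
$\frac{W{\left(-20 \right)}}{-3269} - \frac{4981}{-4423} = \frac{12}{11 \left(-3269\right)} - \frac{4981}{-4423} = \frac{12}{11} \left(- \frac{1}{3269}\right) - - \frac{4981}{4423} = - \frac{12}{35959} + \frac{4981}{4423} = \frac{179058703}{159046657}$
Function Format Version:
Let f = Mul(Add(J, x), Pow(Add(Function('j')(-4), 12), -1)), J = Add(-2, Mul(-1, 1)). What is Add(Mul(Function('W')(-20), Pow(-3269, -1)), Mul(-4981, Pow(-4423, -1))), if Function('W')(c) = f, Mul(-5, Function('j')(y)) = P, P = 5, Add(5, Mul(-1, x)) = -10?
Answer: Rational(179058703, 159046657) ≈ 1.1258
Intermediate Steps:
x = 15 (x = Add(5, Mul(-1, -10)) = Add(5, 10) = 15)
Function('j')(y) = -1 (Function('j')(y) = Mul(Rational(-1, 5), 5) = -1)
J = -3 (J = Add(-2, -1) = -3)
f = Rational(12, 11) (f = Mul(Add(-3, 15), Pow(Add(-1, 12), -1)) = Mul(12, Pow(11, -1)) = Mul(12, Rational(1, 11)) = Rational(12, 11) ≈ 1.0909)
Function('W')(c) = Rational(12, 11)
Add(Mul(Function('W')(-20), Pow(-3269, -1)), Mul(-4981, Pow(-4423, -1))) = Add(Mul(Rational(12, 11), Pow(-3269, -1)), Mul(-4981, Pow(-4423, -1))) = Add(Mul(Rational(12, 11), Rational(-1, 3269)), Mul(-4981, Rational(-1, 4423))) = Add(Rational(-12, 35959), Rational(4981, 4423)) = Rational(179058703, 159046657)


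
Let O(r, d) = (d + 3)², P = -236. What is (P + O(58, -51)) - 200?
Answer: 1868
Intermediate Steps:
O(r, d) = (3 + d)²
(P + O(58, -51)) - 200 = (-236 + (3 - 51)²) - 200 = (-236 + (-48)²) - 200 = (-236 + 2304) - 200 = 2068 - 200 = 1868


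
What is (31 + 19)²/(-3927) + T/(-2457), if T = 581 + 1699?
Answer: -239620/153153 ≈ -1.5646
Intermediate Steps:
T = 2280
(31 + 19)²/(-3927) + T/(-2457) = (31 + 19)²/(-3927) + 2280/(-2457) = 50²*(-1/3927) + 2280*(-1/2457) = 2500*(-1/3927) - 760/819 = -2500/3927 - 760/819 = -239620/153153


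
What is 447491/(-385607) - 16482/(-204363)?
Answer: -28365009553/26267934447 ≈ -1.0798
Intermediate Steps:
447491/(-385607) - 16482/(-204363) = 447491*(-1/385607) - 16482*(-1/204363) = -447491/385607 + 5494/68121 = -28365009553/26267934447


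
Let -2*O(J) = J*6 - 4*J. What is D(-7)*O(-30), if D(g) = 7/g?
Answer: -30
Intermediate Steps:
O(J) = -J (O(J) = -(J*6 - 4*J)/2 = -(6*J - 4*J)/2 = -J)
D(-7)*O(-30) = (7/(-7))*(-1*(-30)) = (7*(-⅐))*30 = -1*30 = -30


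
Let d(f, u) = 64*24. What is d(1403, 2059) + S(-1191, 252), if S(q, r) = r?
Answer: 1788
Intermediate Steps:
d(f, u) = 1536
d(1403, 2059) + S(-1191, 252) = 1536 + 252 = 1788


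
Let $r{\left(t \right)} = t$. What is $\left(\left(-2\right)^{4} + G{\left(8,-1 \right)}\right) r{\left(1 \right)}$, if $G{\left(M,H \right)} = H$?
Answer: $15$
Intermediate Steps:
$\left(\left(-2\right)^{4} + G{\left(8,-1 \right)}\right) r{\left(1 \right)} = \left(\left(-2\right)^{4} - 1\right) 1 = \left(16 - 1\right) 1 = 15 \cdot 1 = 15$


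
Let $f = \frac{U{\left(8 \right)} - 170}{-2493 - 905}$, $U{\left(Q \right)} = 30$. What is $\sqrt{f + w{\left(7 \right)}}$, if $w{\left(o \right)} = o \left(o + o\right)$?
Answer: $\frac{6 \sqrt{7861273}}{1699} \approx 9.9016$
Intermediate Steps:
$f = \frac{70}{1699}$ ($f = \frac{30 - 170}{-2493 - 905} = - \frac{140}{-3398} = \left(-140\right) \left(- \frac{1}{3398}\right) = \frac{70}{1699} \approx 0.041201$)
$w{\left(o \right)} = 2 o^{2}$ ($w{\left(o \right)} = o 2 o = 2 o^{2}$)
$\sqrt{f + w{\left(7 \right)}} = \sqrt{\frac{70}{1699} + 2 \cdot 7^{2}} = \sqrt{\frac{70}{1699} + 2 \cdot 49} = \sqrt{\frac{70}{1699} + 98} = \sqrt{\frac{166572}{1699}} = \frac{6 \sqrt{7861273}}{1699}$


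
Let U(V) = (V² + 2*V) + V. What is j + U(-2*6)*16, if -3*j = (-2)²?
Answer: 5180/3 ≈ 1726.7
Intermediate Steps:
j = -4/3 (j = -⅓*(-2)² = -⅓*4 = -4/3 ≈ -1.3333)
U(V) = V² + 3*V
j + U(-2*6)*16 = -4/3 + ((-2*6)*(3 - 2*6))*16 = -4/3 - 12*(3 - 12)*16 = -4/3 - 12*(-9)*16 = -4/3 + 108*16 = -4/3 + 1728 = 5180/3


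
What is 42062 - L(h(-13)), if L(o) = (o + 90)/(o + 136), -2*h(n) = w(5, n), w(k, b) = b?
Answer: 11987477/285 ≈ 42061.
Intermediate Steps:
h(n) = -n/2
L(o) = (90 + o)/(136 + o)
42062 - L(h(-13)) = 42062 - (90 - ½*(-13))/(136 - ½*(-13)) = 42062 - (90 + 13/2)/(136 + 13/2) = 42062 - 193/(285/2*2) = 42062 - 2*193/(285*2) = 42062 - 1*193/285 = 42062 - 193/285 = 11987477/285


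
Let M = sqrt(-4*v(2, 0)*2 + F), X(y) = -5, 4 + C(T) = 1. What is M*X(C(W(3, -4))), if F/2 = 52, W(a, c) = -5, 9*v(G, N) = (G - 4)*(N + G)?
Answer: -110*sqrt(2)/3 ≈ -51.854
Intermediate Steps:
v(G, N) = (-4 + G)*(G + N)/9 (v(G, N) = ((G - 4)*(N + G))/9 = ((-4 + G)*(G + N))/9 = (-4 + G)*(G + N)/9)
C(T) = -3 (C(T) = -4 + 1 = -3)
F = 104 (F = 2*52 = 104)
M = 22*sqrt(2)/3 (M = sqrt(-4*(-4/9*2 - 4/9*0 + (1/9)*2**2 + (1/9)*2*0)*2 + 104) = sqrt(-4*(-8/9 + 0 + (1/9)*4 + 0)*2 + 104) = sqrt(-4*(-8/9 + 0 + 4/9 + 0)*2 + 104) = sqrt(-4*(-4/9)*2 + 104) = sqrt((16/9)*2 + 104) = sqrt(32/9 + 104) = sqrt(968/9) = 22*sqrt(2)/3 ≈ 10.371)
M*X(C(W(3, -4))) = (22*sqrt(2)/3)*(-5) = -110*sqrt(2)/3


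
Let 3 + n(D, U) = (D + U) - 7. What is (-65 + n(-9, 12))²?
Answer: 5184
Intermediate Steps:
n(D, U) = -10 + D + U (n(D, U) = -3 + ((D + U) - 7) = -3 + (-7 + D + U) = -10 + D + U)
(-65 + n(-9, 12))² = (-65 + (-10 - 9 + 12))² = (-65 - 7)² = (-72)² = 5184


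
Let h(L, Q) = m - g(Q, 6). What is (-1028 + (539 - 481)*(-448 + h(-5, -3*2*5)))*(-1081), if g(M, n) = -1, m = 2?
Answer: 29011878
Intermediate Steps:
h(L, Q) = 3 (h(L, Q) = 2 - 1*(-1) = 2 + 1 = 3)
(-1028 + (539 - 481)*(-448 + h(-5, -3*2*5)))*(-1081) = (-1028 + (539 - 481)*(-448 + 3))*(-1081) = (-1028 + 58*(-445))*(-1081) = (-1028 - 25810)*(-1081) = -26838*(-1081) = 29011878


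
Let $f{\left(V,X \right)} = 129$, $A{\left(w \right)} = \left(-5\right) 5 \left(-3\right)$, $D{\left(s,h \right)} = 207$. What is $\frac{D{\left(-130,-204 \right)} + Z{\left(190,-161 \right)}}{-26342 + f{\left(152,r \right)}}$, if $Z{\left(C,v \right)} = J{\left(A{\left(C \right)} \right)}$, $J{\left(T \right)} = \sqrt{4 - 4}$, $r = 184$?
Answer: $- \frac{207}{26213} \approx -0.0078968$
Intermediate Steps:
$A{\left(w \right)} = 75$ ($A{\left(w \right)} = \left(-25\right) \left(-3\right) = 75$)
$J{\left(T \right)} = 0$ ($J{\left(T \right)} = \sqrt{0} = 0$)
$Z{\left(C,v \right)} = 0$
$\frac{D{\left(-130,-204 \right)} + Z{\left(190,-161 \right)}}{-26342 + f{\left(152,r \right)}} = \frac{207 + 0}{-26342 + 129} = \frac{207}{-26213} = 207 \left(- \frac{1}{26213}\right) = - \frac{207}{26213}$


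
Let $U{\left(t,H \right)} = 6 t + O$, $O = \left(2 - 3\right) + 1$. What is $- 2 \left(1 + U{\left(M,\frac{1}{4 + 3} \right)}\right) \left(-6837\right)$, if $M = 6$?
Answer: $505938$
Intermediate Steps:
$O = 0$ ($O = \left(2 - 3\right) + 1 = -1 + 1 = 0$)
$U{\left(t,H \right)} = 6 t$ ($U{\left(t,H \right)} = 6 t + 0 = 6 t$)
$- 2 \left(1 + U{\left(M,\frac{1}{4 + 3} \right)}\right) \left(-6837\right) = - 2 \left(1 + 6 \cdot 6\right) \left(-6837\right) = - 2 \left(1 + 36\right) \left(-6837\right) = \left(-2\right) 37 \left(-6837\right) = \left(-74\right) \left(-6837\right) = 505938$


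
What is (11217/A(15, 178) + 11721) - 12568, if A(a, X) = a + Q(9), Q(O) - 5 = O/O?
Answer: -2190/7 ≈ -312.86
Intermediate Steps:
Q(O) = 6 (Q(O) = 5 + O/O = 5 + 1 = 6)
A(a, X) = 6 + a (A(a, X) = a + 6 = 6 + a)
(11217/A(15, 178) + 11721) - 12568 = (11217/(6 + 15) + 11721) - 12568 = (11217/21 + 11721) - 12568 = (11217*(1/21) + 11721) - 12568 = (3739/7 + 11721) - 12568 = 85786/7 - 12568 = -2190/7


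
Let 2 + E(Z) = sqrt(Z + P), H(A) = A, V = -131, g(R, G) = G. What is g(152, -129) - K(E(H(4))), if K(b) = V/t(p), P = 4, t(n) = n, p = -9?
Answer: -1292/9 ≈ -143.56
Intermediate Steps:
E(Z) = -2 + sqrt(4 + Z) (E(Z) = -2 + sqrt(Z + 4) = -2 + sqrt(4 + Z))
K(b) = 131/9 (K(b) = -131/(-9) = -131*(-1/9) = 131/9)
g(152, -129) - K(E(H(4))) = -129 - 1*131/9 = -129 - 131/9 = -1292/9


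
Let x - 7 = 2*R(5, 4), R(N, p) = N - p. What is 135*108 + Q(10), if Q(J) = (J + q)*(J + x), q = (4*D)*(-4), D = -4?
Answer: 15986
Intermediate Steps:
x = 9 (x = 7 + 2*(5 - 1*4) = 7 + 2*(5 - 4) = 7 + 2*1 = 7 + 2 = 9)
q = 64 (q = (4*(-4))*(-4) = -16*(-4) = 64)
Q(J) = (9 + J)*(64 + J) (Q(J) = (J + 64)*(J + 9) = (64 + J)*(9 + J) = (9 + J)*(64 + J))
135*108 + Q(10) = 135*108 + (576 + 10**2 + 73*10) = 14580 + (576 + 100 + 730) = 14580 + 1406 = 15986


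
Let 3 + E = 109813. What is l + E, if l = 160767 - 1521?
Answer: 269056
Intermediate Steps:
E = 109810 (E = -3 + 109813 = 109810)
l = 159246
l + E = 159246 + 109810 = 269056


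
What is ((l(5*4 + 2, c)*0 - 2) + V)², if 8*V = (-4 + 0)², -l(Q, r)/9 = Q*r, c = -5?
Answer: 0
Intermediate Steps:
l(Q, r) = -9*Q*r
V = 2 (V = (-4 + 0)²/8 = (⅛)*(-4)² = (⅛)*16 = 2)
((l(5*4 + 2, c)*0 - 2) + V)² = ((-9*(5*4 + 2)*(-5)*0 - 2) + 2)² = ((-9*(20 + 2)*(-5)*0 - 2) + 2)² = ((-9*22*(-5)*0 - 2) + 2)² = ((990*0 - 2) + 2)² = ((0 - 2) + 2)² = (-2 + 2)² = 0² = 0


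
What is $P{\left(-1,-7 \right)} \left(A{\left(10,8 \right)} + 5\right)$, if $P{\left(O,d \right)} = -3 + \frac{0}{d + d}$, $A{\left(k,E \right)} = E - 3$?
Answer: $-30$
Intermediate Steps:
$A{\left(k,E \right)} = -3 + E$
$P{\left(O,d \right)} = -3$ ($P{\left(O,d \right)} = -3 + \frac{0}{2 d} = -3 + 0 \frac{1}{2 d} = -3 + 0 = -3$)
$P{\left(-1,-7 \right)} \left(A{\left(10,8 \right)} + 5\right) = - 3 \left(\left(-3 + 8\right) + 5\right) = - 3 \left(5 + 5\right) = \left(-3\right) 10 = -30$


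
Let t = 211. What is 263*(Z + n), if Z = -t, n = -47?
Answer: -67854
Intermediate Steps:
Z = -211 (Z = -1*211 = -211)
263*(Z + n) = 263*(-211 - 47) = 263*(-258) = -67854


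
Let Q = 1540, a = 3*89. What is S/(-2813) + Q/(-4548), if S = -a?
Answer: -779426/3198381 ≈ -0.24369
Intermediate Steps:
a = 267
S = -267 (S = -1*267 = -267)
S/(-2813) + Q/(-4548) = -267/(-2813) + 1540/(-4548) = -267*(-1/2813) + 1540*(-1/4548) = 267/2813 - 385/1137 = -779426/3198381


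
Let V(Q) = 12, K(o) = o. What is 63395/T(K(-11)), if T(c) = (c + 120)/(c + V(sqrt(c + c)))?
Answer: 63395/109 ≈ 581.61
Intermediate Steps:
T(c) = (120 + c)/(12 + c) (T(c) = (c + 120)/(c + 12) = (120 + c)/(12 + c))
63395/T(K(-11)) = 63395/(((120 - 11)/(12 - 11))) = 63395/((109/1)) = 63395/((1*109)) = 63395/109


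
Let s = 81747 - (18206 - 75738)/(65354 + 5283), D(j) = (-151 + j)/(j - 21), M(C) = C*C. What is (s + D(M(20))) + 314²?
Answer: 4828078131330/26771423 ≈ 1.8034e+5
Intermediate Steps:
M(C) = C²
D(j) = (-151 + j)/(-21 + j)
s = 5774420371/70637 (s = 81747 - (-57532)/70637 = 81747 - 1*(-57532/70637) = 81747 + 57532/70637 = 5774420371/70637 ≈ 81748.)
(s + D(M(20))) + 314² = (5774420371/70637 + (-151 + 20²)/(-21 + 20²)) + 314² = (5774420371/70637 + (-151 + 400)/(-21 + 400)) + 98596 = (5774420371/70637 + 249/379) + 98596 = 2188522909222/26771423 + 98596 = 4828078131330/26771423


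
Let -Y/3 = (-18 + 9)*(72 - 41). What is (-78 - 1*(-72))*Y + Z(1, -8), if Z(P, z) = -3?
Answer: -5025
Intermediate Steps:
Y = 837 (Y = -3*(-18 + 9)*(72 - 41) = -(-27)*31 = -3*(-279) = 837)
(-78 - 1*(-72))*Y + Z(1, -8) = (-78 - 1*(-72))*837 - 3 = (-78 + 72)*837 - 3 = -6*837 - 3 = -5022 - 3 = -5025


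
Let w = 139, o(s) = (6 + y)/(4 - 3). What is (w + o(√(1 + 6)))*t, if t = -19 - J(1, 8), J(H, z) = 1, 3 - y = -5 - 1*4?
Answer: -3140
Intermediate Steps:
y = 12 (y = 3 - (-5 - 1*4) = 3 - (-5 - 4) = 3 - 1*(-9) = 3 + 9 = 12)
o(s) = 18 (o(s) = (6 + 12)/(4 - 3) = 18/1 = 18*1 = 18)
t = -20 (t = -19 - 1*1 = -19 - 1 = -20)
(w + o(√(1 + 6)))*t = (139 + 18)*(-20) = 157*(-20) = -3140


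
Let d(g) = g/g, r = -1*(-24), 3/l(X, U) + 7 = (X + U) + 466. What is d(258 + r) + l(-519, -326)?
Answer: 383/386 ≈ 0.99223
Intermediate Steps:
l(X, U) = 3/(459 + U + X) (l(X, U) = 3/(-7 + ((X + U) + 466)) = 3/(-7 + ((U + X) + 466)) = 3/(-7 + (466 + U + X)) = 3/(459 + U + X))
r = 24
d(g) = 1
d(258 + r) + l(-519, -326) = 1 + 3/(459 - 326 - 519) = 1 + 3/(-386) = 1 + 3*(-1/386) = 1 - 3/386 = 383/386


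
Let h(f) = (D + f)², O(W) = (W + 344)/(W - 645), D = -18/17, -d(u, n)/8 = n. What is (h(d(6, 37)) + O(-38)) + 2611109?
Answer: 532817091249/197387 ≈ 2.6994e+6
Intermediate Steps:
d(u, n) = -8*n
D = -18/17 (D = -18*1/17 = -18/17 ≈ -1.0588)
O(W) = (344 + W)/(-645 + W)
h(f) = (-18/17 + f)²
(h(d(6, 37)) + O(-38)) + 2611109 = ((-18 + 17*(-8*37))²/289 + (344 - 38)/(-645 - 38)) + 2611109 = ((-18 + 17*(-296))²/289 + 306/(-683)) + 2611109 = ((-18 - 5032)²/289 - 1/683*306) + 2611109 = ((1/289)*(-5050)² - 306/683) + 2611109 = ((1/289)*25502500 - 306/683) + 2611109 = (25502500/289 - 306/683) + 2611109 = 17418119066/197387 + 2611109 = 532817091249/197387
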